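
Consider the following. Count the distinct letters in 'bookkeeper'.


Unique letters in 'bookkeeper': {b, e, k, o, p, r} = 6 distinct letters.

6


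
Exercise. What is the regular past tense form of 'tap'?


Apply rule: Double final consonant and add -ed. 'tap' becomes 'tapped'.

tapped


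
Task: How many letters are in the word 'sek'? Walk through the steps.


Spell out 'sek' and number each letter: s(1), e(2), k(3). Total: 3 letters.

3


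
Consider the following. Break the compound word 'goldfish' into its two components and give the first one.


Split 'goldfish' into 'gold' + 'fish'. The first part is 'gold'.

gold


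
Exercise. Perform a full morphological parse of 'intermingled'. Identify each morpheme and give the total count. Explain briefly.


Step 1: Identify prefix: 'inter' (meaning: between)
Step 2: Identify root: 'mingle'
Step 3: Identify suffix(es): 'ed'
Decomposition: inter- (prefix: between) + mingle (root) + -ed (suffix: past)
Total morphemes: 3

3 morphemes (inter- (prefix: between) + mingle (root) + -ed (suffix: past))


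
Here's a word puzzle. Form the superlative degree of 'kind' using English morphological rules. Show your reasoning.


Apply superlative formation (add -est): 'kind' -> 'kindest'.

kindest


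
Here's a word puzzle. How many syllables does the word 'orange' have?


Break 'orange' into syllables: or-ange -> or | ange = 2 syllables

2 syllables


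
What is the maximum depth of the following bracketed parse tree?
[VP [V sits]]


Count bracket nesting levels:
'[' at pos 0: depth = 1
'[' at pos 4: depth = 2
Maximum depth reached: 2

2


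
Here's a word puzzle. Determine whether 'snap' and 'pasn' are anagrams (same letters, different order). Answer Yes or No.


Sorted letters of 'snap': 'anps'
Sorted letters of 'pasn': 'anps'
They match.

Yes


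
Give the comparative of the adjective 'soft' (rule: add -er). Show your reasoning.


Apply comparative formation (add -er): 'soft' -> 'softer'.

softer


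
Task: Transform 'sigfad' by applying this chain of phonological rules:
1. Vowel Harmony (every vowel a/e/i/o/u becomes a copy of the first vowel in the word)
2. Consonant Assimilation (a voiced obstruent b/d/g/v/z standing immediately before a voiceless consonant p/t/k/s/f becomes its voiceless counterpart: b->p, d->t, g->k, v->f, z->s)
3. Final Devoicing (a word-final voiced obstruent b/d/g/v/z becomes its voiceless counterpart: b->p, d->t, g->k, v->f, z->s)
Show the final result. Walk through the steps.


Starting form: 'sigfad'
Rule 1: Vowel Harmony: all vowels become 'i' (matching first vowel). 'sigfad' -> 'sigfid'
Rule 2: Consonant Assimilation: voiced obstruent before voiceless consonant becomes voiceless ('gf' -> 'kf'). 'sigfid' -> 'sikfid'
Rule 3: Final Devoicing: word-final voiced obstruent 'd' becomes voiceless 't'. 'sikfid' -> 'sikfit'
Final form: 'sikfit'

sikfit


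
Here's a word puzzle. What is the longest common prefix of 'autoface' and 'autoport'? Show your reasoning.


Compare from the start: 4 characters match: 'auto'. Mismatch at position 5: 'f' vs 'p'.

auto


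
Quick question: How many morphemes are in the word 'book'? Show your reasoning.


Decomposition: book (free morpheme) = 1 morpheme(s)

1 morphemes


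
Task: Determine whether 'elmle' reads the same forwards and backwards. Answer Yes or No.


Forward: 'elmle'
Reversed: 'elmle'
They are identical.

Yes


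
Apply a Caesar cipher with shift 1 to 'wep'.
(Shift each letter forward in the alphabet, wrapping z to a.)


Shift each letter by 1: w -> x, e -> f, p -> q. Result: 'xfq'.

xfq


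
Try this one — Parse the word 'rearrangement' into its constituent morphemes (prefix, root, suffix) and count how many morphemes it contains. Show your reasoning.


Step 1: Identify prefix: 're' (meaning: again)
Step 2: Identify root: 'arrange'
Step 3: Identify suffix(es): 'ment'
Decomposition: re- (prefix: again) + arrange (root) + -ment (suffix: action/result)
Total morphemes: 3

3 morphemes (re- (prefix: again) + arrange (root) + -ment (suffix: action/result))


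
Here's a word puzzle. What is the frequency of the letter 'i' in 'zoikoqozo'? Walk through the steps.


Letter 'i' in 'zoikoqozo': found at position(s) 3 = 1 occurrence(s).

1


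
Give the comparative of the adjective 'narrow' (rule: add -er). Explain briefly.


Apply comparative formation (add -er): 'narrow' -> 'narrower'.

narrower


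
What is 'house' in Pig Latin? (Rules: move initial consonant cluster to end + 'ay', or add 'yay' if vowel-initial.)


'house': move consonant cluster 'h' to end and add 'ay': 'ousehay'.

ousehay


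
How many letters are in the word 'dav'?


Spell out 'dav' and number each letter: d(1), a(2), v(3). Total: 3 letters.

3


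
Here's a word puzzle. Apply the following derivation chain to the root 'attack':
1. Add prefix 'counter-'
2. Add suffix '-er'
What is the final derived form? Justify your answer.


Step 1: Add prefix 'counter-' to 'attack' = 'counterattack'
Step 2: Add suffix '-er' to 'counterattack' = 'counterattacker'

counterattacker


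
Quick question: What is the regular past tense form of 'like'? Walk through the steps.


Apply rule: Add -d (word ends in -e). 'like' becomes 'liked'.

liked


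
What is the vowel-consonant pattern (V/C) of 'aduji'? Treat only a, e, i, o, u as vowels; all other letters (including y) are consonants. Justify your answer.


Letter mapping: a = V, d = C, u = V, j = C, i = V.

VCVCV


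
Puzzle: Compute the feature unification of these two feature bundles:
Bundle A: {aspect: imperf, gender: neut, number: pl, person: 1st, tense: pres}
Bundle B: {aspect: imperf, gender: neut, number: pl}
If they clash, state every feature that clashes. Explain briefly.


Compare features:
aspect: A=imperf vs B=imperf -> unified: imperf
gender: A=neut vs B=neut -> unified: neut
number: A=pl vs B=pl -> unified: pl
person: A=1st vs B=_ -> unified: 1st
tense: A=pres vs B=_ -> unified: pres
No clashes found.

Unified: {aspect: imperf, gender: neut, number: pl, person: 1st, tense: pres}


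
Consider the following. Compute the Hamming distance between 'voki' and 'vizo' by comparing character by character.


Alignment:
Position 1: 'v' vs 'v' = match
Position 2: 'o' vs 'i' = DIFFER
Position 3: 'k' vs 'z' = DIFFER
Position 4: 'i' vs 'o' = DIFFER
Total differences: 3

3


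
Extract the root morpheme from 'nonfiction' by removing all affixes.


Remove prefix 'non' from 'nonfiction' to get root 'fiction'.

fiction


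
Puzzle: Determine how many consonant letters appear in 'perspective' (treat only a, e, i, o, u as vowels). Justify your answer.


Consonants in 'perspective': p, r, s, p, c, t, v = 7 consonants.

7


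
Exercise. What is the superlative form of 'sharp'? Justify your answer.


Apply superlative formation (add -est): 'sharp' -> 'sharpest'.

sharpest


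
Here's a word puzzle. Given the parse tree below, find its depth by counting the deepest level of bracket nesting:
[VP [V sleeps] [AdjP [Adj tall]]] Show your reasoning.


Count bracket nesting levels:
'[' at pos 0: depth = 1
'[' at pos 4: depth = 2
'[' at pos 15: depth = 2
'[' at pos 21: depth = 3
Maximum depth reached: 3

3


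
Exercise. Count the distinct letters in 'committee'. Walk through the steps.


Unique letters in 'committee': {c, e, i, m, o, t} = 6 distinct letters.

6


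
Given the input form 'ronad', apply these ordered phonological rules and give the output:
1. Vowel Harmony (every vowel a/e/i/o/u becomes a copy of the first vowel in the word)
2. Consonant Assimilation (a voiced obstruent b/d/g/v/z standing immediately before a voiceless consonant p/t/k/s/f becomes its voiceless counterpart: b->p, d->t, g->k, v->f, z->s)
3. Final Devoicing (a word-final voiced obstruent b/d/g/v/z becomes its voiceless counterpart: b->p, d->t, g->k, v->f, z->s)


Starting form: 'ronad'
Rule 1: Vowel Harmony: all vowels become 'o' (matching first vowel). 'ronad' -> 'ronod'
Rule 2: Consonant Assimilation: no voiced obstruent (b/d/g/v/z) stands immediately before a voiceless consonant (p/t/k/s/f). No change.
Rule 3: Final Devoicing: word-final voiced obstruent 'd' becomes voiceless 't'. 'ronod' -> 'ronot'
Final form: 'ronot'

ronot


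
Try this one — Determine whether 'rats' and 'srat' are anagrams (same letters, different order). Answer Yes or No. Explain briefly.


Sorted letters of 'rats': 'arst'
Sorted letters of 'srat': 'arst'
They match.

Yes


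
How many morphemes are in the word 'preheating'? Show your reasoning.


Decomposition: pre- (prefix) + heat (root) + -ing (suffix) = 3 morpheme(s)

3 morphemes


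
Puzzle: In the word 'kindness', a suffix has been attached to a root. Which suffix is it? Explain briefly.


The word 'kindness' = 'kind' (root) + '-ness' (suffix). The suffix is '-ness'.

ness


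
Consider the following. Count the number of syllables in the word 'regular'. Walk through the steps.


Break 'regular' into syllables: reg-u-lar -> reg | u | lar = 3 syllables

3 syllables


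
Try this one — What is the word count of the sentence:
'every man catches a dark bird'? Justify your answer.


Split into words: every | man | catches | a | dark | bird = 6 words.

6


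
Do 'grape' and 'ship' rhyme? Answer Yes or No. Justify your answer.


Rime (stressed vowel + following sounds) of 'grape': -ape = /eɪp/
Rime of 'ship': -ip = /ɪp/
/eɪp/ and /ɪp/ are different ending sounds, so the words do not rhyme.

No


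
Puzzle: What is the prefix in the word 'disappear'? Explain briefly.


The word 'disappear' = 'dis' (prefix) + 'appear' (root). The prefix is 'dis'.

dis


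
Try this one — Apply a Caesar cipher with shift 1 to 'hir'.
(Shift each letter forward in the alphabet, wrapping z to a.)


Shift each letter by 1: h -> i, i -> j, r -> s. Result: 'ijs'.

ijs


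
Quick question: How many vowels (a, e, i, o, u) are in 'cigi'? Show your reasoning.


Vowels in 'cigi': i, i = 2 vowels.

2


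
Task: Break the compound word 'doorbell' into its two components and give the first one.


Split 'doorbell' into 'door' + 'bell'. The first part is 'door'.

door


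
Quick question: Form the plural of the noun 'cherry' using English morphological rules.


Apply rule: Change -y to -ies (consonant + y). 'cherry' becomes 'cherries'.

cherries


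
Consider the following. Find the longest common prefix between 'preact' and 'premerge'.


Compare from the start: 3 characters match: 'pre'. Mismatch at position 4: 'a' vs 'm'.

pre


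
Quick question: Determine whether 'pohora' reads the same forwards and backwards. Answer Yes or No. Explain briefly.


Forward: 'pohora'
Reversed: 'arohop'
They differ.

No


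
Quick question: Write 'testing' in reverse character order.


Reverse 'testing' character by character: 'gnitset'.

gnitset


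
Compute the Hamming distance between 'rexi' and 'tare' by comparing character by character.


Alignment:
Position 1: 'r' vs 't' = DIFFER
Position 2: 'e' vs 'a' = DIFFER
Position 3: 'x' vs 'r' = DIFFER
Position 4: 'i' vs 'e' = DIFFER
Total differences: 4

4


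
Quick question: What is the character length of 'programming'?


Spell out 'programming' and number each letter: p(1), r(2), o(3), g(4), r(5), a(6), m(7), m(8), i(9), n(10), g(11). Total: 11 letters.

11


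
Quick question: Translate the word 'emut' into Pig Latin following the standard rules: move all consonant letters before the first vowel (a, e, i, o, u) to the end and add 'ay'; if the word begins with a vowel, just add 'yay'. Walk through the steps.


'emut' starts with a vowel, so add 'yay': 'emutyay'.

emutyay


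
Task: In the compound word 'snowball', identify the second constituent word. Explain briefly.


Split 'snowball' into 'snow' + 'ball'. The second part is 'ball'.

ball


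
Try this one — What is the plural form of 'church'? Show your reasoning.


Apply rule: Add -es (sibilant/fricative ending). 'church' becomes 'churches'.

churches


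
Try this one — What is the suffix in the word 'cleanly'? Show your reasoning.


The word 'cleanly' = 'clean' (root) + '-ly' (suffix). The suffix is '-ly'.

ly


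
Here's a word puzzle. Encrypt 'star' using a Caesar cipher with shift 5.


Shift each letter by 5: s -> x, t -> y, a -> f, r -> w. Result: 'xyfw'.

xyfw


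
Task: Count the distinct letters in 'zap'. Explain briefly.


Unique letters in 'zap': {a, p, z} = 3 distinct letters.

3


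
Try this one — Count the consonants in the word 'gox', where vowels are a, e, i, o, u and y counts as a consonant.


Consonants in 'gox': g, x = 2 consonants.

2


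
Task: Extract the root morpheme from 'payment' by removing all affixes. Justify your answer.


Remove suffix '-ment' from 'payment' to get root 'pay'.

pay


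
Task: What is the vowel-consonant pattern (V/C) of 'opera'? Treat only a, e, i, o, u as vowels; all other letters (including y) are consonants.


Letter mapping: o = V, p = C, e = V, r = C, a = V.

VCVCV


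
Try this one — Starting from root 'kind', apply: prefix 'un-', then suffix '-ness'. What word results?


Step 1: Add prefix 'un-' to 'kind' = 'unkind'
Step 2: Add suffix '-ness' to 'unkind' = 'unkindness'

unkindness


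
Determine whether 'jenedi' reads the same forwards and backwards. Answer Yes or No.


Forward: 'jenedi'
Reversed: 'idenej'
They differ.

No


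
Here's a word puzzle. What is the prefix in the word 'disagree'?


The word 'disagree' = 'dis' (prefix) + 'agree' (root). The prefix is 'dis'.

dis


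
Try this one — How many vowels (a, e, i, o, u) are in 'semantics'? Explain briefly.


Vowels in 'semantics': e, a, i = 3 vowels.

3


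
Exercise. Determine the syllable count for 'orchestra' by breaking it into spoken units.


Break 'orchestra' into syllables: or-ches-tra -> or | ches | tra = 3 syllables

3 syllables


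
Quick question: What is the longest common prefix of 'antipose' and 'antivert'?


Compare from the start: 4 characters match: 'anti'. Mismatch at position 5: 'p' vs 'v'.

anti


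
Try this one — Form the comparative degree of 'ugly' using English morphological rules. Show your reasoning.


Apply comparative formation (consonant + y: change y to i, add -er): 'ugly' -> 'uglier'.

uglier


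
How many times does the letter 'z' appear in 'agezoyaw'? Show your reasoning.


Letter 'z' in 'agezoyaw': found at position(s) 4 = 1 occurrence(s).

1


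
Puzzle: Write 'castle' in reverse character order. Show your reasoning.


Reverse 'castle' character by character: 'eltsac'.

eltsac


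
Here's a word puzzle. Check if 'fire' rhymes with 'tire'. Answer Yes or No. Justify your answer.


Rime (stressed vowel + following sounds) of 'fire': -ire = /aɪər/
Rime of 'tire': -ire = /aɪər/
/aɪər/ and /aɪər/ are the same ending sound, so the words rhyme.

Yes


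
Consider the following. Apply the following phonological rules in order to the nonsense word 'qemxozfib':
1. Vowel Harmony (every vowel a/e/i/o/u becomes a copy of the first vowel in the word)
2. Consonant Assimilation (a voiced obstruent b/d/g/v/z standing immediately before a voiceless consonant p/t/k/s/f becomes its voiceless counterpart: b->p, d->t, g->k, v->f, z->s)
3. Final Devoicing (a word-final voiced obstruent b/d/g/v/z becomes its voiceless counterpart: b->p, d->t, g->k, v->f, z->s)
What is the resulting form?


Starting form: 'qemxozfib'
Rule 1: Vowel Harmony: all vowels become 'e' (matching first vowel). 'qemxozfib' -> 'qemxezfeb'
Rule 2: Consonant Assimilation: voiced obstruent before voiceless consonant becomes voiceless ('zf' -> 'sf'). 'qemxezfeb' -> 'qemxesfeb'
Rule 3: Final Devoicing: word-final voiced obstruent 'b' becomes voiceless 'p'. 'qemxesfeb' -> 'qemxesfep'
Final form: 'qemxesfep'

qemxesfep


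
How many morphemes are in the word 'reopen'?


Decomposition: re- (prefix) + open (root) = 2 morpheme(s)

2 morphemes


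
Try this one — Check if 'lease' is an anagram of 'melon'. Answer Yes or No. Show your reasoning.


Sorted letters of 'lease': 'aeels'
Sorted letters of 'melon': 'elmno'
They do not match.

No


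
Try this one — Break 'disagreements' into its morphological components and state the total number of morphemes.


Step 1: Identify prefix: 'dis' (meaning: not/apart)
Step 2: Identify root: 'agree'
Step 3: Identify suffix(es): 'ment, s'
Decomposition: dis- (prefix: not/apart) + agree (root) + -ment (suffix: action/result) + -s (plural)
Total morphemes: 4

4 morphemes (dis- (prefix: not/apart) + agree (root) + -ment (suffix: action/result) + -s (plural))


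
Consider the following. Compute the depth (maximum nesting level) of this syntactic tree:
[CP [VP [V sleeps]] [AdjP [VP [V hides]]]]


Count bracket nesting levels:
'[' at pos 0: depth = 1
'[' at pos 4: depth = 2
'[' at pos 8: depth = 3
'[' at pos 20: depth = 2
'[' at pos 26: depth = 3
'[' at pos 30: depth = 4
Maximum depth reached: 4

4


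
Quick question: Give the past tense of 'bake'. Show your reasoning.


Apply rule: Add -d (word ends in -e). 'bake' becomes 'baked'.

baked


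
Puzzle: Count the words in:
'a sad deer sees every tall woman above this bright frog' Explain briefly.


Split into words: a | sad | deer | sees | every | tall | woman | above | this | bright | frog = 11 words.

11


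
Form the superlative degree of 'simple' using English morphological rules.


Apply superlative formation (ends in e: add -st): 'simple' -> 'simplest'.

simplest


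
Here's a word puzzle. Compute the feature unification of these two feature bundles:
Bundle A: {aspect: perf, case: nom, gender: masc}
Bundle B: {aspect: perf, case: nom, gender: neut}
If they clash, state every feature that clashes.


Compare features:
aspect: A=perf vs B=perf -> unified: perf
case: A=nom vs B=nom -> unified: nom
gender: A=masc vs B=neut -> CLASH
Clash detected on feature 'gender' (masc vs neut); unification fails.

CLASH on 'gender' (masc vs neut)


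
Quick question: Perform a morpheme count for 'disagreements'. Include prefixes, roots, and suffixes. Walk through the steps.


Decomposition: dis- (prefix) + agree (root) + -ment (suffix) + -s (plural) = 4 morpheme(s)

4 morphemes


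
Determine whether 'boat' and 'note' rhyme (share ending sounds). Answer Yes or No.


Rime (stressed vowel + following sounds) of 'boat': -oat = /oʊt/
Rime of 'note': -ote = /oʊt/
/oʊt/ and /oʊt/ are the same ending sound, so the words rhyme.

Yes


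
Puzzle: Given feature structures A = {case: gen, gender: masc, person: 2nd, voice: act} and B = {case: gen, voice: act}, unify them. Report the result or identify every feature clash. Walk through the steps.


Compare features:
case: A=gen vs B=gen -> unified: gen
gender: A=masc vs B=_ -> unified: masc
person: A=2nd vs B=_ -> unified: 2nd
voice: A=act vs B=act -> unified: act
No clashes found.

Unified: {case: gen, gender: masc, person: 2nd, voice: act}


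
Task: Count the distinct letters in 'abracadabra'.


Unique letters in 'abracadabra': {a, b, c, d, r} = 5 distinct letters.

5


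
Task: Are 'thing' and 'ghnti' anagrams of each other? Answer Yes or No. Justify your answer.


Sorted letters of 'thing': 'ghint'
Sorted letters of 'ghnti': 'ghint'
They match.

Yes


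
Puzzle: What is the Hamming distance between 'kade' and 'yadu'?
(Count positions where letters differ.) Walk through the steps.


Alignment:
Position 1: 'k' vs 'y' = DIFFER
Position 2: 'a' vs 'a' = match
Position 3: 'd' vs 'd' = match
Position 4: 'e' vs 'u' = DIFFER
Total differences: 2

2


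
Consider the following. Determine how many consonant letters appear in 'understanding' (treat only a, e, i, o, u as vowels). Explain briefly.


Consonants in 'understanding': n, d, r, s, t, n, d, n, g = 9 consonants.

9


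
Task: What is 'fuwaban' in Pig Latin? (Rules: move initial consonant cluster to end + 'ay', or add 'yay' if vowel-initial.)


'fuwaban': move consonant cluster 'f' to end and add 'ay': 'uwabanfay'.

uwabanfay


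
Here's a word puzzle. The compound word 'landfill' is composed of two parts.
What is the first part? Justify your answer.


Split 'landfill' into 'land' + 'fill'. The first part is 'land'.

land


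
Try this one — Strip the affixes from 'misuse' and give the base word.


Remove prefix 'mis' from 'misuse' to get root 'use'.

use


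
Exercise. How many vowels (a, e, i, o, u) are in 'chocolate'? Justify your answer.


Vowels in 'chocolate': o, o, a, e = 4 vowels.

4


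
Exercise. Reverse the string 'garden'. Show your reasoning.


Reverse 'garden' character by character: 'nedrag'.

nedrag


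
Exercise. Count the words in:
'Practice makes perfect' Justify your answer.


Split into words: Practice | makes | perfect = 3 words.

3


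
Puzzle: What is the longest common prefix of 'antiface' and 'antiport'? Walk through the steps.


Compare from the start: 4 characters match: 'anti'. Mismatch at position 5: 'f' vs 'p'.

anti


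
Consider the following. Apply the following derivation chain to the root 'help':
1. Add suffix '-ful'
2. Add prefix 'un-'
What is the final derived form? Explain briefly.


Step 1: Add suffix '-ful' to 'help' = 'helpful'
Step 2: Add prefix 'un-' to 'helpful' = 'unhelpful'

unhelpful


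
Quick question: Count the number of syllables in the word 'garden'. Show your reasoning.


Break 'garden' into syllables: gar-den -> gar | den = 2 syllables

2 syllables


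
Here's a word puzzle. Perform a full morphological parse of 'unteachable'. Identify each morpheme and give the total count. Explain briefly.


Step 1: Identify prefix: 'un' (meaning: not/reverse)
Step 2: Identify root: 'teach'
Step 3: Identify suffix(es): 'able'
Decomposition: un- (prefix: not/reverse) + teach (root) + -able (suffix: capable of)
Total morphemes: 3

3 morphemes (un- (prefix: not/reverse) + teach (root) + -able (suffix: capable of))


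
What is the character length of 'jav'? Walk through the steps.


Spell out 'jav' and number each letter: j(1), a(2), v(3). Total: 3 letters.

3


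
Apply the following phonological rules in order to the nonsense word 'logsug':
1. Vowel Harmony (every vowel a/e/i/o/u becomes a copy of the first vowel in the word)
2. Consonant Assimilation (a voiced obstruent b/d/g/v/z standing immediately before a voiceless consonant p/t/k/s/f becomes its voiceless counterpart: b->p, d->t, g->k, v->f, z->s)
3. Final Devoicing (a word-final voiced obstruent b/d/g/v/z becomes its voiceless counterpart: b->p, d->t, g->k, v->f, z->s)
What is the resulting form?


Starting form: 'logsug'
Rule 1: Vowel Harmony: all vowels become 'o' (matching first vowel). 'logsug' -> 'logsog'
Rule 2: Consonant Assimilation: voiced obstruent before voiceless consonant becomes voiceless ('gs' -> 'ks'). 'logsog' -> 'loksog'
Rule 3: Final Devoicing: word-final voiced obstruent 'g' becomes voiceless 'k'. 'loksog' -> 'loksok'
Final form: 'loksok'

loksok


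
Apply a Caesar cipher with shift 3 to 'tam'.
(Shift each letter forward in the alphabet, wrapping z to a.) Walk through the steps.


Shift each letter by 3: t -> w, a -> d, m -> p. Result: 'wdp'.

wdp


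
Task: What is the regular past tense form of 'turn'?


Apply rule: Add -ed. 'turn' becomes 'turned'.

turned


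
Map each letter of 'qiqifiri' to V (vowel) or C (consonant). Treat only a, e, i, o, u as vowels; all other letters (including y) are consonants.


Letter mapping: q = C, i = V, q = C, i = V, f = C, i = V, r = C, i = V.

CVCVCVCV


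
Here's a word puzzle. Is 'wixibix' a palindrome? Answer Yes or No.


Forward: 'wixibix'
Reversed: 'xibixiw'
They differ.

No


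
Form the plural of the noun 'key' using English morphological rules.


Apply rule: Add -s. 'key' becomes 'keys'.

keys


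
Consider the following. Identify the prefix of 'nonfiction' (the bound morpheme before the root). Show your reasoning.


The word 'nonfiction' = 'non' (prefix) + 'fiction' (root). The prefix is 'non'.

non


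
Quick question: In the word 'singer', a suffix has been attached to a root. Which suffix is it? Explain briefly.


The word 'singer' = 'sing' (root) + '-er' (suffix). The suffix is '-er'.

er


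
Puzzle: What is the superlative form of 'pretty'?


Apply superlative formation (consonant + y: change y to i, add -est): 'pretty' -> 'prettiest'.

prettiest


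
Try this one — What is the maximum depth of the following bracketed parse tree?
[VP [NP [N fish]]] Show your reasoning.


Count bracket nesting levels:
'[' at pos 0: depth = 1
'[' at pos 4: depth = 2
'[' at pos 8: depth = 3
Maximum depth reached: 3

3


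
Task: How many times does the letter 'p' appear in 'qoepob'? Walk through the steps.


Letter 'p' in 'qoepob': found at position(s) 4 = 1 occurrence(s).

1


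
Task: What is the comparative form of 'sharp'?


Apply comparative formation (add -er): 'sharp' -> 'sharper'.

sharper


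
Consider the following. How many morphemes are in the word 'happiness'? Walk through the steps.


Decomposition: happy (root) + -ness (suffix) = 2 morpheme(s)

2 morphemes


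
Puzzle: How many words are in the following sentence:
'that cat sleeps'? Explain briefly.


Split into words: that | cat | sleeps = 3 words.

3


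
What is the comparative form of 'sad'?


Apply comparative formation (double final consonant, add -er): 'sad' -> 'sadder'.

sadder


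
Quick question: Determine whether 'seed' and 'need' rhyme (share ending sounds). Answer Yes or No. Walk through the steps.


Rime (stressed vowel + following sounds) of 'seed': -eed = /iːd/
Rime of 'need': -eed = /iːd/
/iːd/ and /iːd/ are the same ending sound, so the words rhyme.

Yes


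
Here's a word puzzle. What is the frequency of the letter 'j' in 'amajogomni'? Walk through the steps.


Letter 'j' in 'amajogomni': found at position(s) 4 = 1 occurrence(s).

1


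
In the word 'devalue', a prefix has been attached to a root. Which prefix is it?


The word 'devalue' = 'de' (prefix) + 'value' (root). The prefix is 'de'.

de


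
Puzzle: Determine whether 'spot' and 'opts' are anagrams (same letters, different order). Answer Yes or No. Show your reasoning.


Sorted letters of 'spot': 'opst'
Sorted letters of 'opts': 'opst'
They match.

Yes


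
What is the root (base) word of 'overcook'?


Remove prefix 'over' from 'overcook' to get root 'cook'.

cook


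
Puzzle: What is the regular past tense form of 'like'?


Apply rule: Add -d (word ends in -e). 'like' becomes 'liked'.

liked


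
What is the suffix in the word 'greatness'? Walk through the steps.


The word 'greatness' = 'great' (root) + '-ness' (suffix). The suffix is '-ness'.

ness


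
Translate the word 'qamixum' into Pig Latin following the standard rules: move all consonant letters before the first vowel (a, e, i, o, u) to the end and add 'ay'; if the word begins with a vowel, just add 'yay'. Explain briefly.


'qamixum': move consonant cluster 'q' to end and add 'ay': 'amixumqay'.

amixumqay


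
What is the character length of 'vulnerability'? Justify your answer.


Spell out 'vulnerability' and number each letter: v(1), u(2), l(3), n(4), e(5), r(6), a(7), b(8), i(9), l(10), i(11), t(12), y(13). Total: 13 letters.

13


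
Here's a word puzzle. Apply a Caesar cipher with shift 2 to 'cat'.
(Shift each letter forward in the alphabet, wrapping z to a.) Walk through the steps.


Shift each letter by 2: c -> e, a -> c, t -> v. Result: 'ecv'.

ecv


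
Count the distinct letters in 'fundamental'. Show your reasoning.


Unique letters in 'fundamental': {a, d, e, f, l, m, n, t, u} = 9 distinct letters.

9


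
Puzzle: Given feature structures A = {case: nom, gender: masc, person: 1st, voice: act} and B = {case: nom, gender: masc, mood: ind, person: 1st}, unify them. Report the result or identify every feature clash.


Compare features:
case: A=nom vs B=nom -> unified: nom
gender: A=masc vs B=masc -> unified: masc
mood: A=_ vs B=ind -> unified: ind
person: A=1st vs B=1st -> unified: 1st
voice: A=act vs B=_ -> unified: act
No clashes found.

Unified: {case: nom, gender: masc, mood: ind, person: 1st, voice: act}


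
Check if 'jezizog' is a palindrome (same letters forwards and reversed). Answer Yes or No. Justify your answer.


Forward: 'jezizog'
Reversed: 'gozizej'
They differ.

No


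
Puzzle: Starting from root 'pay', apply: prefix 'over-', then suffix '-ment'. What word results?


Step 1: Add prefix 'over-' to 'pay' = 'overpay'
Step 2: Add suffix '-ment' to 'overpay' = 'overpayment'

overpayment


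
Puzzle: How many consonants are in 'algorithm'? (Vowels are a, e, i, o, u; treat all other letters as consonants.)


Consonants in 'algorithm': l, g, r, t, h, m = 6 consonants.

6


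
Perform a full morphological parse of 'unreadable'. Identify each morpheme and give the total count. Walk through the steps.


Step 1: Identify prefix: 'un' (meaning: not/reverse)
Step 2: Identify root: 'read'
Step 3: Identify suffix(es): 'able'
Decomposition: un- (prefix: not/reverse) + read (root) + -able (suffix: capable of)
Total morphemes: 3

3 morphemes (un- (prefix: not/reverse) + read (root) + -able (suffix: capable of))


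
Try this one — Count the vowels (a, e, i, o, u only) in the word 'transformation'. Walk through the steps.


Vowels in 'transformation': a, o, a, i, o = 5 vowels.

5


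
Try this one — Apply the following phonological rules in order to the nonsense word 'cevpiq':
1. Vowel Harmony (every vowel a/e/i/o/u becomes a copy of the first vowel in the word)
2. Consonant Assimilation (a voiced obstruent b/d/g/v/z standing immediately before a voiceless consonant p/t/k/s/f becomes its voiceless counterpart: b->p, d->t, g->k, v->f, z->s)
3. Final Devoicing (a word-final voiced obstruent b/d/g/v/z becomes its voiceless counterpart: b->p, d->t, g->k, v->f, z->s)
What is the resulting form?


Starting form: 'cevpiq'
Rule 1: Vowel Harmony: all vowels become 'e' (matching first vowel). 'cevpiq' -> 'cevpeq'
Rule 2: Consonant Assimilation: voiced obstruent before voiceless consonant becomes voiceless ('vp' -> 'fp'). 'cevpeq' -> 'cefpeq'
Rule 3: Final Devoicing: final consonant 'q' is not one of the voiced obstruents b/d/g/v/z. No change.
Final form: 'cefpeq'

cefpeq


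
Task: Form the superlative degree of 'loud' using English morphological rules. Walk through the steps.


Apply superlative formation (add -est): 'loud' -> 'loudest'.

loudest


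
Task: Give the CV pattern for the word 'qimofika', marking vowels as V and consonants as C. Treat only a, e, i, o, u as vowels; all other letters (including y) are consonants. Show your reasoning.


Letter mapping: q = C, i = V, m = C, o = V, f = C, i = V, k = C, a = V.

CVCVCVCV


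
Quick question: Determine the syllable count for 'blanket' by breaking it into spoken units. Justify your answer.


Break 'blanket' into syllables: blan-ket -> blan | ket = 2 syllables

2 syllables


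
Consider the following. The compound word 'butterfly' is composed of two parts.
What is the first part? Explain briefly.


Split 'butterfly' into 'butter' + 'fly'. The first part is 'butter'.

butter


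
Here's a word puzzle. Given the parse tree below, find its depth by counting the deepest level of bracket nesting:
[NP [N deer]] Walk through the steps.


Count bracket nesting levels:
'[' at pos 0: depth = 1
'[' at pos 4: depth = 2
Maximum depth reached: 2

2


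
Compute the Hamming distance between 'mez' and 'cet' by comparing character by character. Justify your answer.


Alignment:
Position 1: 'm' vs 'c' = DIFFER
Position 2: 'e' vs 'e' = match
Position 3: 'z' vs 't' = DIFFER
Total differences: 2

2


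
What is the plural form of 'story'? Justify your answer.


Apply rule: Change -y to -ies (consonant + y). 'story' becomes 'stories'.

stories


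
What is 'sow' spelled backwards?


Reverse 'sow' character by character: 'wos'.

wos


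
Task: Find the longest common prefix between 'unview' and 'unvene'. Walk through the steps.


Compare from the start: 3 characters match: 'unv'. Mismatch at position 4: 'i' vs 'e'.

unv


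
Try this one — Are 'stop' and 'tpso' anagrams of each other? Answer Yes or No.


Sorted letters of 'stop': 'opst'
Sorted letters of 'tpso': 'opst'
They match.

Yes


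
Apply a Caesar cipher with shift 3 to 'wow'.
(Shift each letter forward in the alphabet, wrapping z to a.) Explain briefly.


Shift each letter by 3: w -> z, o -> r, w -> z. Result: 'zrz'.

zrz


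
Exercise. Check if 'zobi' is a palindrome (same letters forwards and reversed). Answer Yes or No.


Forward: 'zobi'
Reversed: 'iboz'
They differ.

No


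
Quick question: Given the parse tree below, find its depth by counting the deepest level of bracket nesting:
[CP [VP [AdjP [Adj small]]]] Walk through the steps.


Count bracket nesting levels:
'[' at pos 0: depth = 1
'[' at pos 4: depth = 2
'[' at pos 8: depth = 3
'[' at pos 14: depth = 4
Maximum depth reached: 4

4


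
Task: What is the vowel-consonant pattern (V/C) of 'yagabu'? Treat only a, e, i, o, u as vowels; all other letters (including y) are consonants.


Letter mapping: y = C, a = V, g = C, a = V, b = C, u = V.

CVCVCV


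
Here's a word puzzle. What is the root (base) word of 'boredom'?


Remove suffix '-dom' from 'boredom' to get root 'bore'.

bore


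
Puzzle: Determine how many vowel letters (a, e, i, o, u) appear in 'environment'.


Vowels in 'environment': e, i, o, e = 4 vowels.

4


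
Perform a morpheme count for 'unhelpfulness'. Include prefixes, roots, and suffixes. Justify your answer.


Decomposition: un- (prefix) + help (root) + -ful (suffix) + -ness (suffix) = 4 morpheme(s)

4 morphemes


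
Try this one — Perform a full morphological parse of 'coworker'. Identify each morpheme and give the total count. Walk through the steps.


Step 1: Identify prefix: 'co' (meaning: together)
Step 2: Identify root: 'work'
Step 3: Identify suffix(es): 'er'
Decomposition: co- (prefix: together) + work (root) + -er (suffix: one who)
Total morphemes: 3

3 morphemes (co- (prefix: together) + work (root) + -er (suffix: one who))


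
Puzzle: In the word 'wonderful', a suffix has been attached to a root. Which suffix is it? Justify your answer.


The word 'wonderful' = 'wonder' (root) + '-ful' (suffix). The suffix is '-ful'.

ful


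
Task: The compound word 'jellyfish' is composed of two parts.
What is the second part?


Split 'jellyfish' into 'jelly' + 'fish'. The second part is 'fish'.

fish


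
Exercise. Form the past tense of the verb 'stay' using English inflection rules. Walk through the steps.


Apply rule: Add -ed. 'stay' becomes 'stayed'.

stayed


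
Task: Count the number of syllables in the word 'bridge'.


Break 'bridge' into syllables: bridge -> bridge = 1 syllable

1 syllable


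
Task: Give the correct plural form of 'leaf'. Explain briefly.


Apply rule: Change -f to -ves. 'leaf' becomes 'leaves'.

leaves


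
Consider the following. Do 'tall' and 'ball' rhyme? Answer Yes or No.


Rime (stressed vowel + following sounds) of 'tall': -all = /ɔːl/
Rime of 'ball': -all = /ɔːl/
/ɔːl/ and /ɔːl/ are the same ending sound, so the words rhyme.

Yes


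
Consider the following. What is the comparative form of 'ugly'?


Apply comparative formation (consonant + y: change y to i, add -er): 'ugly' -> 'uglier'.

uglier


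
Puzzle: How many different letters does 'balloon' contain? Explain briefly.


Unique letters in 'balloon': {a, b, l, n, o} = 5 distinct letters.

5


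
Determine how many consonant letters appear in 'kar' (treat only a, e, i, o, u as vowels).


Consonants in 'kar': k, r = 2 consonants.

2


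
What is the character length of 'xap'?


Spell out 'xap' and number each letter: x(1), a(2), p(3). Total: 3 letters.

3


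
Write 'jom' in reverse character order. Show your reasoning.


Reverse 'jom' character by character: 'moj'.

moj


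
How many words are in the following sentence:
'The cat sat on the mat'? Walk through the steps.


Split into words: The | cat | sat | on | the | mat = 6 words.

6


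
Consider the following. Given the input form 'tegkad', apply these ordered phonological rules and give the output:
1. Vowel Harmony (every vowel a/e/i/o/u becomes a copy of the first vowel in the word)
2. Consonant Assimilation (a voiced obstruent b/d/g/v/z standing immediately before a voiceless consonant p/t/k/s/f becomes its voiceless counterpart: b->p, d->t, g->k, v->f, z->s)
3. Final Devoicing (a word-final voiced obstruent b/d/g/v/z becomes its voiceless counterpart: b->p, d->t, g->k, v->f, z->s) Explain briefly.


Starting form: 'tegkad'
Rule 1: Vowel Harmony: all vowels become 'e' (matching first vowel). 'tegkad' -> 'tegked'
Rule 2: Consonant Assimilation: voiced obstruent before voiceless consonant becomes voiceless ('gk' -> 'kk'). 'tegked' -> 'tekked'
Rule 3: Final Devoicing: word-final voiced obstruent 'd' becomes voiceless 't'. 'tekked' -> 'tekket'
Final form: 'tekket'

tekket


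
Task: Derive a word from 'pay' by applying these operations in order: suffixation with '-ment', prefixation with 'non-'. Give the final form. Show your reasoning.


Step 1: Add suffix '-ment' to 'pay' = 'payment'
Step 2: Add prefix 'non-' to 'payment' = 'nonpayment'

nonpayment


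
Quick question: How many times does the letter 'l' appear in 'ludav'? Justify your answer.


Letter 'l' in 'ludav': found at position(s) 1 = 1 occurrence(s).

1


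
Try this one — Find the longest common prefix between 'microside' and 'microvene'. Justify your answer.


Compare from the start: 5 characters match: 'micro'. Mismatch at position 6: 's' vs 'v'.

micro


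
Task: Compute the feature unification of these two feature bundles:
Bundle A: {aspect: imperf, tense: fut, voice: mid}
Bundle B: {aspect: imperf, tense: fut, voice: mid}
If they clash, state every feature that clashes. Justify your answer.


Compare features:
aspect: A=imperf vs B=imperf -> unified: imperf
tense: A=fut vs B=fut -> unified: fut
voice: A=mid vs B=mid -> unified: mid
No clashes found.

Unified: {aspect: imperf, tense: fut, voice: mid}


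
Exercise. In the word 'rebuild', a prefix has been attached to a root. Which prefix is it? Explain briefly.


The word 'rebuild' = 're' (prefix) + 'build' (root). The prefix is 're'.

re


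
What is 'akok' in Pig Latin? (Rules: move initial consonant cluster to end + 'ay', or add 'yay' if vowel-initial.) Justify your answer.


'akok' starts with a vowel, so add 'yay': 'akokyay'.

akokyay


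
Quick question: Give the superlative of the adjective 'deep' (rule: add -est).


Apply superlative formation (add -est): 'deep' -> 'deepest'.

deepest


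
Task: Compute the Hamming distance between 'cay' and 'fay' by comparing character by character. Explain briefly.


Alignment:
Position 1: 'c' vs 'f' = DIFFER
Position 2: 'a' vs 'a' = match
Position 3: 'y' vs 'y' = match
Total differences: 1

1


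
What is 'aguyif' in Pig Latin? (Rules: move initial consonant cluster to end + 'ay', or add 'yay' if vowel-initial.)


'aguyif' starts with a vowel, so add 'yay': 'aguyifyay'.

aguyifyay


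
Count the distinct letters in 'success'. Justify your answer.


Unique letters in 'success': {c, e, s, u} = 4 distinct letters.

4


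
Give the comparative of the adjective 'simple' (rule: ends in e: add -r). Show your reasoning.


Apply comparative formation (ends in e: add -r): 'simple' -> 'simpler'.

simpler
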